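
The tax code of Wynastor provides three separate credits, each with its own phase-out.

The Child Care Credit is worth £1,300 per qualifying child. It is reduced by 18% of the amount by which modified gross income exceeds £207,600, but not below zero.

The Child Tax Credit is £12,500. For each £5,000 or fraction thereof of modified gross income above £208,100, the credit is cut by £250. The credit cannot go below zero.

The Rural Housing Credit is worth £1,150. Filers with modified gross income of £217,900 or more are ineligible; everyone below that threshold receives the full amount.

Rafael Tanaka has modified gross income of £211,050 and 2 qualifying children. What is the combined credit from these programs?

£15,379

Child Care Credit: base = 2 × £1,300 = £2,600. 18% of the £3,450 excess over £207,600 is £621; credit = £2,600 − £621 = £1,979.
Child Tax Credit: income exceeds £208,100 by £2,950, which is 1 full-or-partial £5,000 increment; reduction = 1 × £250 = £250, leaving £12,250.
Rural Housing Credit: £211,050 is below the £217,900 cutoff, so the full £1,150 applies.
Total: £1,979 + £12,250 + £1,150 = £15,379.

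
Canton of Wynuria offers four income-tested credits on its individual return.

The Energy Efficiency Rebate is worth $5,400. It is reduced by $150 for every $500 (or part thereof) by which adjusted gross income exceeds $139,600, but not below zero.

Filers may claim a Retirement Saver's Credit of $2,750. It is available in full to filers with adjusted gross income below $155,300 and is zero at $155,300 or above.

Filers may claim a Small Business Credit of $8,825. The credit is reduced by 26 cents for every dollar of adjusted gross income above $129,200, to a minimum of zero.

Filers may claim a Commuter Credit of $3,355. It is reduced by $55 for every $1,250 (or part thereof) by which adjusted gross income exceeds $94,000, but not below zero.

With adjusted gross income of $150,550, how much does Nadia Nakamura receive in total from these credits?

$8,949

Energy Efficiency Rebate: income exceeds $139,600 by $10,950, which is 22 full-or-partial $500 increments; reduction = 22 × $150 = $3,300, leaving $2,100.
Retirement Saver's Credit: $150,550 is below the $155,300 cutoff, so the full $2,750 applies.
Small Business Credit: 26% of the $21,350 excess over $129,200 is $5,551; credit = $8,825 − $5,551 = $3,274.
Commuter Credit: income exceeds $94,000 by $56,550, which is 46 full-or-partial $1,250 increments; reduction = 46 × $55 = $2,530, leaving $825.
Total: $2,100 + $2,750 + $3,274 + $825 = $8,949.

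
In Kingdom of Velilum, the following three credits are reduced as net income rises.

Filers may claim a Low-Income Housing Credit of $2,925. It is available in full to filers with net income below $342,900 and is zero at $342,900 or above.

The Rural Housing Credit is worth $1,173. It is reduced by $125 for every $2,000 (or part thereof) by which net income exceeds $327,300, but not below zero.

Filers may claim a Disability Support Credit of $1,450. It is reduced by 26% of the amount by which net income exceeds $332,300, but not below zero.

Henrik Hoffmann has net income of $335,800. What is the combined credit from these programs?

Low-Income Housing Credit: $335,800 is below the $342,900 cutoff, so the full $2,925 applies.
Rural Housing Credit: income exceeds $327,300 by $8,500, which is 5 full-or-partial $2,000 increments; reduction = 5 × $125 = $625, leaving $548.
Disability Support Credit: 26% of the $3,500 excess over $332,300 is $910; credit = $1,450 − $910 = $540.
Total: $2,925 + $548 + $540 = $4,013.

$4,013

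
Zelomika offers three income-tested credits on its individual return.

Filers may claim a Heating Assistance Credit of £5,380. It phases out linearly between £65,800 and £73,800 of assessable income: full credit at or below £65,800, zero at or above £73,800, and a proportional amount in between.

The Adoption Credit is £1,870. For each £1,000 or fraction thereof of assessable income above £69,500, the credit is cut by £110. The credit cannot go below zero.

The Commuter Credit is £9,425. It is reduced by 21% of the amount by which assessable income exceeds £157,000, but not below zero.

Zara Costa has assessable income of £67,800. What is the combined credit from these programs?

Heating Assistance Credit: £67,800 is £2,000 into a £8,000 phase-out range, leaving 6,000/8,000 of the credit: £5,380 × 6,000/8,000 = £4,035.
Adoption Credit: £67,800 is at or below the £69,500 threshold, so the full £1,870 applies.
Commuter Credit: £67,800 is at or below the £157,000 threshold, so the full £9,425 applies.
Total: £4,035 + £1,870 + £9,425 = £15,330.

£15,330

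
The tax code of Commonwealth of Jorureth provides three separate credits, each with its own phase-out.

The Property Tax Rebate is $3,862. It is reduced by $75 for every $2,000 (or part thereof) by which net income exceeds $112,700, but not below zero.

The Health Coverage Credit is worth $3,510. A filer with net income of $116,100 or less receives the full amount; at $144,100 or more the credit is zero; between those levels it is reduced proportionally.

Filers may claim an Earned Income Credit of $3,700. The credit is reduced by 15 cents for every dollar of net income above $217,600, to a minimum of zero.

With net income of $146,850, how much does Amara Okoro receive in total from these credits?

$6,212

Property Tax Rebate: income exceeds $112,700 by $34,150, which is 18 full-or-partial $2,000 increments; reduction = 18 × $75 = $1,350, leaving $2,512.
Health Coverage Credit: $146,850 is at or above $144,100, so the credit is $0.
Earned Income Credit: $146,850 is at or below the $217,600 threshold, so the full $3,700 applies.
Total: $2,512 + $0 + $3,700 = $6,212.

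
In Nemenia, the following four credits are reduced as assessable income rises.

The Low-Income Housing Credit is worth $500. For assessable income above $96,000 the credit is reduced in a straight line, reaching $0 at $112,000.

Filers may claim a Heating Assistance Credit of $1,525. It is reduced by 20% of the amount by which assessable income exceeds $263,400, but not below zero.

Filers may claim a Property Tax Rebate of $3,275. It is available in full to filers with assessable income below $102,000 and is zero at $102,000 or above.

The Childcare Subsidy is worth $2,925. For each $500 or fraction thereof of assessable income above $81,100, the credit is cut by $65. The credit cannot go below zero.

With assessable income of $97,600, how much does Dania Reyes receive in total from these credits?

Low-Income Housing Credit: $97,600 is $1,600 into a $16,000 phase-out range, leaving 14,400/16,000 of the credit: $500 × 14,400/16,000 = $450.
Heating Assistance Credit: $97,600 is at or below the $263,400 threshold, so the full $1,525 applies.
Property Tax Rebate: $97,600 is below the $102,000 cutoff, so the full $3,275 applies.
Childcare Subsidy: income exceeds $81,100 by $16,500, which is 33 full-or-partial $500 increments; reduction = 33 × $65 = $2,145, leaving $780.
Total: $450 + $1,525 + $3,275 + $780 = $6,030.

$6,030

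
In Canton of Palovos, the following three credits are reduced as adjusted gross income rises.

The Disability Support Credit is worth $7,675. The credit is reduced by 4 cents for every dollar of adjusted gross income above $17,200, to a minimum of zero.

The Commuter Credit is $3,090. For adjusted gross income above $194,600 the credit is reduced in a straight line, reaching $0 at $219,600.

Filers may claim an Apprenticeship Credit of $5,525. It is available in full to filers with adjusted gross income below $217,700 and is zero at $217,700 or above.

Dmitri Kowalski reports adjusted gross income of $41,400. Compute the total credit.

$15,322

Disability Support Credit: 4% of the $24,200 excess over $17,200 is $968; credit = $7,675 − $968 = $6,707.
Commuter Credit: $41,400 is at or below the $194,600 threshold, so the full $3,090 applies.
Apprenticeship Credit: $41,400 is below the $217,700 cutoff, so the full $5,525 applies.
Total: $6,707 + $3,090 + $5,525 = $15,322.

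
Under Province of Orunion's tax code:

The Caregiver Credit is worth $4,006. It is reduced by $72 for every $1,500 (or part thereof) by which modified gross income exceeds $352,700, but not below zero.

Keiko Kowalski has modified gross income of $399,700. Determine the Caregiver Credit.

Caregiver Credit: income exceeds $352,700 by $47,000, which is 32 full-or-partial $1,500 increments; reduction = 32 × $72 = $2,304, leaving $1,702.

$1,702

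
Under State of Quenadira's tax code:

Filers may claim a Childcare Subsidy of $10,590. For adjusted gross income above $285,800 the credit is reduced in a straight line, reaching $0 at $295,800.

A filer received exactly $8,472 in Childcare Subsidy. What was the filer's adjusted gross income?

$287,800

$8,472 is 8,472/10,590 of the full $10,590, so 2,118/10,590 of the $10,000 range has been used: income = $285,800 + $10,000 × 2,118/10,590 = $287,800.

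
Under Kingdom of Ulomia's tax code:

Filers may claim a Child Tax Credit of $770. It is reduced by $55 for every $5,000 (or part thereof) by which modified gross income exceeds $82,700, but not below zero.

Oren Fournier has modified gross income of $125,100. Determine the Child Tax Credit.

$275

Child Tax Credit: income exceeds $82,700 by $42,400, which is 9 full-or-partial $5,000 increments; reduction = 9 × $55 = $495, leaving $275.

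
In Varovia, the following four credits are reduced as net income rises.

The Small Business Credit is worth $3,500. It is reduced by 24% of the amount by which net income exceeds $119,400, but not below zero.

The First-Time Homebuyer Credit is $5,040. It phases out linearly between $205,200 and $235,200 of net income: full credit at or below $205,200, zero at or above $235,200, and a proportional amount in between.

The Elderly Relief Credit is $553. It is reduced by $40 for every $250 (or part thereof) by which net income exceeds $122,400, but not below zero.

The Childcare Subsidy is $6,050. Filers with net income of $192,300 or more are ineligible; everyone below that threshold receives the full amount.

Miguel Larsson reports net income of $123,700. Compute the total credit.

Small Business Credit: 24% of the $4,300 excess over $119,400 is $1,032; credit = $3,500 − $1,032 = $2,468.
First-Time Homebuyer Credit: $123,700 is at or below the $205,200 threshold, so the full $5,040 applies.
Elderly Relief Credit: income exceeds $122,400 by $1,300, which is 6 full-or-partial $250 increments; reduction = 6 × $40 = $240, leaving $313.
Childcare Subsidy: $123,700 is below the $192,300 cutoff, so the full $6,050 applies.
Total: $2,468 + $5,040 + $313 + $6,050 = $13,871.

$13,871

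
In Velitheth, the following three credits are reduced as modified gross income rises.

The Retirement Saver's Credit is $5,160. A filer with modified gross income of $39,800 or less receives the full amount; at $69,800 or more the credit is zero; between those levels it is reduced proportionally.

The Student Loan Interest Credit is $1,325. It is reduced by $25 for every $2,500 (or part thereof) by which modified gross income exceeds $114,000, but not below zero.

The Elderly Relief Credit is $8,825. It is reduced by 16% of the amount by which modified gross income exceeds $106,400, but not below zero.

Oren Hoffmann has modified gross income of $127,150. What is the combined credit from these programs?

Retirement Saver's Credit: $127,150 is at or above $69,800, so the credit is $0.
Student Loan Interest Credit: income exceeds $114,000 by $13,150, which is 6 full-or-partial $2,500 increments; reduction = 6 × $25 = $150, leaving $1,175.
Elderly Relief Credit: 16% of the $20,750 excess over $106,400 is $3,320; credit = $8,825 − $3,320 = $5,505.
Total: $0 + $1,175 + $5,505 = $6,680.

$6,680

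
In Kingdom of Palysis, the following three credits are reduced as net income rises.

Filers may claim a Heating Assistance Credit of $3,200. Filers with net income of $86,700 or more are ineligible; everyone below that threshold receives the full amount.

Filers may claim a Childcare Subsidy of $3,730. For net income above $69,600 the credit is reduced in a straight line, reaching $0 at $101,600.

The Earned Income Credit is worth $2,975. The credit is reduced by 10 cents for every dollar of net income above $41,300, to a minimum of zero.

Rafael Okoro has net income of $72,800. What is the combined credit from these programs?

$6,557

Heating Assistance Credit: $72,800 is below the $86,700 cutoff, so the full $3,200 applies.
Childcare Subsidy: $72,800 is $3,200 into a $32,000 phase-out range, leaving 28,800/32,000 of the credit: $3,730 × 28,800/32,000 = $3,357.
Earned Income Credit: 10% of the $31,500 excess over $41,300 is $3,150 ≥ base, so the credit is $0.
Total: $3,200 + $3,357 + $0 = $6,557.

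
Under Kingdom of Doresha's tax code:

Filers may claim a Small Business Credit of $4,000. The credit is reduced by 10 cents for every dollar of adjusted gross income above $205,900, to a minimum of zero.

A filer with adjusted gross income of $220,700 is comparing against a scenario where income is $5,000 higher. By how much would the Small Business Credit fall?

At $220,700 — 10% of the $14,800 excess over $205,900 is $1,480; credit = $4,000 − $1,480 = $2,520.
At $225,700 — 10% of the $19,800 excess over $205,900 is $1,980; credit = $4,000 − $1,980 = $2,020.
Lost: $2,520 − $2,020 = $500.

$500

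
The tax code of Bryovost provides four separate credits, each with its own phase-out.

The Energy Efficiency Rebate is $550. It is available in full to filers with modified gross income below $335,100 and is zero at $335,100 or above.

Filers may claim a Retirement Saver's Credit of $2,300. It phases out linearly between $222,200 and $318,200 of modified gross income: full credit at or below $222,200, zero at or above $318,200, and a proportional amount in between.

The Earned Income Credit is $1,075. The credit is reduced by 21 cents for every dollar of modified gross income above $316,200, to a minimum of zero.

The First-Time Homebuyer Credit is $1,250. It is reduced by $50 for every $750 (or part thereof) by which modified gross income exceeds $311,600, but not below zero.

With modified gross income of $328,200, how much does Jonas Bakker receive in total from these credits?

$650

Energy Efficiency Rebate: $328,200 is below the $335,100 cutoff, so the full $550 applies.
Retirement Saver's Credit: $328,200 is at or above $318,200, so the credit is $0.
Earned Income Credit: 21% of the $12,000 excess over $316,200 is $2,520 ≥ base, so the credit is $0.
First-Time Homebuyer Credit: income exceeds $311,600 by $16,600, which is 23 full-or-partial $750 increments; reduction = 23 × $50 = $1,150, leaving $100.
Total: $550 + $0 + $0 + $100 = $650.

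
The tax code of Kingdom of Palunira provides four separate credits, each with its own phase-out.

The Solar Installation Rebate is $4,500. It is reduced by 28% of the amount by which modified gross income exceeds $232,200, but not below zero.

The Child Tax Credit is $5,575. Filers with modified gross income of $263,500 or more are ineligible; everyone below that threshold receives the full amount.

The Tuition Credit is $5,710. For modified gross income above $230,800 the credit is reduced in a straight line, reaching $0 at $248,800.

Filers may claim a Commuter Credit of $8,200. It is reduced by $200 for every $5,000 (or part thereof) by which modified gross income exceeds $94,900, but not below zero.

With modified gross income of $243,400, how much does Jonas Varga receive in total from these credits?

Solar Installation Rebate: 28% of the $11,200 excess over $232,200 is $3,136; credit = $4,500 − $3,136 = $1,364.
Child Tax Credit: $243,400 is below the $263,500 cutoff, so the full $5,575 applies.
Tuition Credit: $243,400 is $12,600 into a $18,000 phase-out range, leaving 5,400/18,000 of the credit: $5,710 × 5,400/18,000 = $1,713.
Commuter Credit: income exceeds $94,900 by $148,500, which is 30 full-or-partial $5,000 increments; reduction = 30 × $200 = $6,000, leaving $2,200.
Total: $1,364 + $5,575 + $1,713 + $2,200 = $10,852.

$10,852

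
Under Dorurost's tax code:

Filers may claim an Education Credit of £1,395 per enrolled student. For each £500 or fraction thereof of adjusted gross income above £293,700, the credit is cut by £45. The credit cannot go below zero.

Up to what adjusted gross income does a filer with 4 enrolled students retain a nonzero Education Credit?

£355,200

Full credit = 4 × £1,395 = £5,580.
After 123 increments the reduction is 123 × £45 = £5,535, leaving £45; one more increment wipes it out. Increment 123 ends at excess 123 × £500 = £61,500, so the highest qualifying income is £293,700 + £61,500 = £355,200.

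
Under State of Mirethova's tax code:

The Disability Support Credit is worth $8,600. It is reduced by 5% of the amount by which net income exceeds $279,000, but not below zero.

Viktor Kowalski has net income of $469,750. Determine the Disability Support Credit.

$0

Disability Support Credit: 5% of the $190,750 excess over $279,000 is $9,537.50 ≥ base, so the credit is $0.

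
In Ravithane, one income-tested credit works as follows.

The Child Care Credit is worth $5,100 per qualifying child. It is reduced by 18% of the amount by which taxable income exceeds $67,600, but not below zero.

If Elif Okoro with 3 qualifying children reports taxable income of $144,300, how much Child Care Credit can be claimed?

$1,494

Child Care Credit: base = 3 × $5,100 = $15,300. 18% of the $76,700 excess over $67,600 is $13,806; credit = $15,300 − $13,806 = $1,494.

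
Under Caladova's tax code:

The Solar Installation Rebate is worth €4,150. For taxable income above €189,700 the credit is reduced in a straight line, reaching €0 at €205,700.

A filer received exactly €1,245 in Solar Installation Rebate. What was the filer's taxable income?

€200,900

€1,245 is 1,245/4,150 of the full €4,150, so 2,905/4,150 of the €16,000 range has been used: income = €189,700 + €16,000 × 2,905/4,150 = €200,900.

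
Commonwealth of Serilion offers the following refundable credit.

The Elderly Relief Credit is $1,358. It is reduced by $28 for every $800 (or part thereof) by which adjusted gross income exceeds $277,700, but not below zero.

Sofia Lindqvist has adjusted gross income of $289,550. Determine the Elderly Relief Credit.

Elderly Relief Credit: income exceeds $277,700 by $11,850, which is 15 full-or-partial $800 increments; reduction = 15 × $28 = $420, leaving $938.

$938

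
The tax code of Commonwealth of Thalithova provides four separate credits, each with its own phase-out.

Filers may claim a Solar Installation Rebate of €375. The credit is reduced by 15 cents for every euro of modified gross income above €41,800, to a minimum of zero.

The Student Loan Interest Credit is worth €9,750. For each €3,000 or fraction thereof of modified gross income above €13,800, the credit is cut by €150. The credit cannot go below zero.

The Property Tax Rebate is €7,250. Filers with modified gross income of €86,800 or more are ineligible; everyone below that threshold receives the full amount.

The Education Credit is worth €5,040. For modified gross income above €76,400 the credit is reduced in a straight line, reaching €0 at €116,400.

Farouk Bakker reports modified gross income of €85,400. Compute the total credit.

Solar Installation Rebate: 15% of the €43,600 excess over €41,800 is €6,540 ≥ base, so the credit is €0.
Student Loan Interest Credit: income exceeds €13,800 by €71,600, which is 24 full-or-partial €3,000 increments; reduction = 24 × €150 = €3,600, leaving €6,150.
Property Tax Rebate: €85,400 is below the €86,800 cutoff, so the full €7,250 applies.
Education Credit: €85,400 is €9,000 into a €40,000 phase-out range, leaving 31,000/40,000 of the credit: €5,040 × 31,000/40,000 = €3,906.
Total: €0 + €6,150 + €7,250 + €3,906 = €17,306.

€17,306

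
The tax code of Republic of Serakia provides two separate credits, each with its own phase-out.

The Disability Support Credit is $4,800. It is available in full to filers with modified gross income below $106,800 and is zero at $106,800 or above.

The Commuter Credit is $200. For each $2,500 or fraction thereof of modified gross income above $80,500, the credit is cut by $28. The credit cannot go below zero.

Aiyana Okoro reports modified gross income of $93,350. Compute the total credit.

$4,832

Disability Support Credit: $93,350 is below the $106,800 cutoff, so the full $4,800 applies.
Commuter Credit: income exceeds $80,500 by $12,850, which is 6 full-or-partial $2,500 increments; reduction = 6 × $28 = $168, leaving $32.
Total: $4,800 + $32 = $4,832.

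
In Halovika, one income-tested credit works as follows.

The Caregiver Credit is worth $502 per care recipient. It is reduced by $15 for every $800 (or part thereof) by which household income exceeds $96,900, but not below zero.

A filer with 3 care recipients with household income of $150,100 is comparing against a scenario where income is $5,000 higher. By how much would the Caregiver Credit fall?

$90

At $150,100 — base = 3 × $502 = $1,506. income exceeds $96,900 by $53,200, which is 67 full-or-partial $800 increments; reduction = 67 × $15 = $1,005, leaving $501.
At $155,100 — base = 3 × $502 = $1,506. income exceeds $96,900 by $58,200, which is 73 full-or-partial $800 increments; reduction = 73 × $15 = $1,095, leaving $411.
Lost: $501 − $411 = $90.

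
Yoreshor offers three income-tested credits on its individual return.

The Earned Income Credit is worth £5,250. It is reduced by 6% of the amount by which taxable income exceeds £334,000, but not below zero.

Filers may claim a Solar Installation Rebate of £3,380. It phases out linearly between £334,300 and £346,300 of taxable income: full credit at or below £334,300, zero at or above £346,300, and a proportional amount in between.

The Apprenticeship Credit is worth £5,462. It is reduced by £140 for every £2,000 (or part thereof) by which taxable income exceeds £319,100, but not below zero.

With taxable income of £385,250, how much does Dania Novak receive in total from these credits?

£2,877

Earned Income Credit: 6% of the £51,250 excess over £334,000 is £3,075; credit = £5,250 − £3,075 = £2,175.
Solar Installation Rebate: £385,250 is at or above £346,300, so the credit is £0.
Apprenticeship Credit: income exceeds £319,100 by £66,150, which is 34 full-or-partial £2,000 increments; reduction = 34 × £140 = £4,760, leaving £702.
Total: £2,175 + £0 + £702 = £2,877.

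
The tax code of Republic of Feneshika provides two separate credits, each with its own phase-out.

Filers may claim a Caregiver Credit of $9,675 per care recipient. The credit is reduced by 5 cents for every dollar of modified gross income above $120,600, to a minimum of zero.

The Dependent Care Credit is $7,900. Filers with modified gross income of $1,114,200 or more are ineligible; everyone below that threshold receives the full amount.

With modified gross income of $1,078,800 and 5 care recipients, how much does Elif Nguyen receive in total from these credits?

Caregiver Credit: base = 5 × $9,675 = $48,375. 5% of the $958,200 excess over $120,600 is $47,910; credit = $48,375 − $47,910 = $465.
Dependent Care Credit: $1,078,800 is below the $1,114,200 cutoff, so the full $7,900 applies.
Total: $465 + $7,900 = $8,365.

$8,365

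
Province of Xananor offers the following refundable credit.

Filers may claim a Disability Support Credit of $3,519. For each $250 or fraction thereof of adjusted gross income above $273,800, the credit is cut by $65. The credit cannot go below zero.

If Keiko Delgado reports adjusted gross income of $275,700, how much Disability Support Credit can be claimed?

$2,999

Disability Support Credit: income exceeds $273,800 by $1,900, which is 8 full-or-partial $250 increments; reduction = 8 × $65 = $520, leaving $2,999.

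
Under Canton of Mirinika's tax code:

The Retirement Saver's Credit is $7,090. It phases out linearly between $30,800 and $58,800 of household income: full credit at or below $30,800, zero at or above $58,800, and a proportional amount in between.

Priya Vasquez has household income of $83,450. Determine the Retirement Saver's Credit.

$0

Retirement Saver's Credit: $83,450 is at or above $58,800, so the credit is $0.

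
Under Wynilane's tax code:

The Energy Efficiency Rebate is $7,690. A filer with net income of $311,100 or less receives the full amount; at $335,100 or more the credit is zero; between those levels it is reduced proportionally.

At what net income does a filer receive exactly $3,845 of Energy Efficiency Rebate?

$323,100

$3,845 is 3,845/7,690 of the full $7,690, so 3,845/7,690 of the $24,000 range has been used: income = $311,100 + $24,000 × 3,845/7,690 = $323,100.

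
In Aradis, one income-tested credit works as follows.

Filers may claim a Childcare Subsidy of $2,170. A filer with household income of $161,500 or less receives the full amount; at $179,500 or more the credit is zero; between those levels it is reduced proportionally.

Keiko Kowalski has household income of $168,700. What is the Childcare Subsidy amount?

Childcare Subsidy: $168,700 is $7,200 into a $18,000 phase-out range, leaving 10,800/18,000 of the credit: $2,170 × 10,800/18,000 = $1,302.

$1,302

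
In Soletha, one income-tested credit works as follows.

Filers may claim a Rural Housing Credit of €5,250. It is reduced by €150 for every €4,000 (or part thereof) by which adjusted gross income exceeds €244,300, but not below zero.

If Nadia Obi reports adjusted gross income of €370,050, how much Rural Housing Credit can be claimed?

€450

Rural Housing Credit: income exceeds €244,300 by €125,750, which is 32 full-or-partial €4,000 increments; reduction = 32 × €150 = €4,800, leaving €450.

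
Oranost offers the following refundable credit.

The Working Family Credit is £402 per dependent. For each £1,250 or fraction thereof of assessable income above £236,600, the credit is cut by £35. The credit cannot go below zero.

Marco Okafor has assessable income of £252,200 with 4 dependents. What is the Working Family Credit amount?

£1,153

Working Family Credit: base = 4 × £402 = £1,608. income exceeds £236,600 by £15,600, which is 13 full-or-partial £1,250 increments; reduction = 13 × £35 = £455, leaving £1,153.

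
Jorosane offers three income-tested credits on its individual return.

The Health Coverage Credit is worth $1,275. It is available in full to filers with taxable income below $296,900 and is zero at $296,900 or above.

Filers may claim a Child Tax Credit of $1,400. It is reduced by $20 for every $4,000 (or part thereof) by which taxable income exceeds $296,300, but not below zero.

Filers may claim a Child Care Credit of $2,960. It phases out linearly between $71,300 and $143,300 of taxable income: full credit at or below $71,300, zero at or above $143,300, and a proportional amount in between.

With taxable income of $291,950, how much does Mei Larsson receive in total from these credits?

Health Coverage Credit: $291,950 is below the $296,900 cutoff, so the full $1,275 applies.
Child Tax Credit: $291,950 is at or below the $296,300 threshold, so the full $1,400 applies.
Child Care Credit: $291,950 is at or above $143,300, so the credit is $0.
Total: $1,275 + $1,400 + $0 = $2,675.

$2,675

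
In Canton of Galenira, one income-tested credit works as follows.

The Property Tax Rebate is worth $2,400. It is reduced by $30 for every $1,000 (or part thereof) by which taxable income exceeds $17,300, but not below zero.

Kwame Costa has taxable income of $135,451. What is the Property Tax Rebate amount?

Property Tax Rebate: income exceeds $17,300 by $118,151 → 119 increments × $30 = $3,570 ≥ base, so the credit is $0.

$0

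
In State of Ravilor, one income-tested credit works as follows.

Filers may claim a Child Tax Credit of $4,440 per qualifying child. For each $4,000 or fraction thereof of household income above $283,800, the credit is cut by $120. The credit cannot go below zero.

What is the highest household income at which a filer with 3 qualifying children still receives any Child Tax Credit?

Full credit = 3 × $4,440 = $13,320.
After 110 increments the reduction is 110 × $120 = $13,200, leaving $120; one more increment wipes it out. Increment 110 ends at excess 110 × $4,000 = $440,000, so the highest qualifying income is $283,800 + $440,000 = $723,800.

$723,800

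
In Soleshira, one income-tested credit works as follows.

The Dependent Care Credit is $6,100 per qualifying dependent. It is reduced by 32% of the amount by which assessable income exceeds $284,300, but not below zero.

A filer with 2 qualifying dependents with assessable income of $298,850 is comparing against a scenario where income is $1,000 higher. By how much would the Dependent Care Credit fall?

At $298,850 — base = 2 × $6,100 = $12,200. 32% of the $14,550 excess over $284,300 is $4,656; credit = $12,200 − $4,656 = $7,544.
At $299,850 — base = 2 × $6,100 = $12,200. 32% of the $15,550 excess over $284,300 is $4,976; credit = $12,200 − $4,976 = $7,224.
Lost: $7,544 − $7,224 = $320.

$320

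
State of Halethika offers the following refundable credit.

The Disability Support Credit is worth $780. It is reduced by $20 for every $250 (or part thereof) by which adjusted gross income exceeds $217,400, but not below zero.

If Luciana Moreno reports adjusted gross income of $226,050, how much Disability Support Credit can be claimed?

Disability Support Credit: income exceeds $217,400 by $8,650, which is 35 full-or-partial $250 increments; reduction = 35 × $20 = $700, leaving $80.

$80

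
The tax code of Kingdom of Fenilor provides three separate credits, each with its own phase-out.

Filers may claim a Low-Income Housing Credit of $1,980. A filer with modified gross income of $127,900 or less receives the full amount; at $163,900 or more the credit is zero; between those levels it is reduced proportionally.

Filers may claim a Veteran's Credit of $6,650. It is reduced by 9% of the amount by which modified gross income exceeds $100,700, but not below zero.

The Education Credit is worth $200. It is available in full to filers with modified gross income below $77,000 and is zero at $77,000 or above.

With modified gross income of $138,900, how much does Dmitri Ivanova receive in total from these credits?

Low-Income Housing Credit: $138,900 is $11,000 into a $36,000 phase-out range, leaving 25,000/36,000 of the credit: $1,980 × 25,000/36,000 = $1,375.
Veteran's Credit: 9% of the $38,200 excess over $100,700 is $3,438; credit = $6,650 − $3,438 = $3,212.
Education Credit: $138,900 meets or exceeds the $77,000 cutoff, so the credit is $0.
Total: $1,375 + $3,212 + $0 = $4,587.

$4,587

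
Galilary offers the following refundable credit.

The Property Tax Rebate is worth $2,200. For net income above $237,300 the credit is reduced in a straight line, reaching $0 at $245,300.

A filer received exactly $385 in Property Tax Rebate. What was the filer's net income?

$243,900

$385 is 385/2,200 of the full $2,200, so 1,815/2,200 of the $8,000 range has been used: income = $237,300 + $8,000 × 1,815/2,200 = $243,900.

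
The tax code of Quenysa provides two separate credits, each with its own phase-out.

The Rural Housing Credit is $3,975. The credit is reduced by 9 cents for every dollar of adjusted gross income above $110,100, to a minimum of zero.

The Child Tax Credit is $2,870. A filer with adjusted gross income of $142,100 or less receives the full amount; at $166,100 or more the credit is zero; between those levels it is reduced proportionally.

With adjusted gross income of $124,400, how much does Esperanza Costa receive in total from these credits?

$5,558

Rural Housing Credit: 9% of the $14,300 excess over $110,100 is $1,287; credit = $3,975 − $1,287 = $2,688.
Child Tax Credit: $124,400 is at or below the $142,100 threshold, so the full $2,870 applies.
Total: $2,688 + $2,870 = $5,558.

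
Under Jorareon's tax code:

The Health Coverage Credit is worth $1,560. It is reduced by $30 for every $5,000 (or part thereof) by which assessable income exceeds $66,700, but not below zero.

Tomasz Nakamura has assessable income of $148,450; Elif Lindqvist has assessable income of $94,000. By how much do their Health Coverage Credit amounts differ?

$330

Tomasz ($148,450): Health Coverage Credit: income exceeds $66,700 by $81,750, which is 17 full-or-partial $5,000 increments; reduction = 17 × $30 = $510, leaving $1,050.
Elif ($94,000): Health Coverage Credit: income exceeds $66,700 by $27,300, which is 6 full-or-partial $5,000 increments; reduction = 6 × $30 = $180, leaving $1,380.
Difference: |$1,050 − $1,380| = $330.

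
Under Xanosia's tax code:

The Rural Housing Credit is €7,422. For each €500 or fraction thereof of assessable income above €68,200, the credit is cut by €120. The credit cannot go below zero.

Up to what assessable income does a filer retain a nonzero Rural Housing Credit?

After 61 increments the reduction is 61 × €120 = €7,320, leaving €102; one more increment wipes it out. Increment 61 ends at excess 61 × €500 = €30,500, so the highest qualifying income is €68,200 + €30,500 = €98,700.

€98,700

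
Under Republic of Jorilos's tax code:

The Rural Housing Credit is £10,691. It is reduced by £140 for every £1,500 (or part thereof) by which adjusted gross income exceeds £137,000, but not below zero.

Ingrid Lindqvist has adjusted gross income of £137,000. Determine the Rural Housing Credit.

£10,691

Rural Housing Credit: £137,000 is at or below the £137,000 threshold, so the full £10,691 applies.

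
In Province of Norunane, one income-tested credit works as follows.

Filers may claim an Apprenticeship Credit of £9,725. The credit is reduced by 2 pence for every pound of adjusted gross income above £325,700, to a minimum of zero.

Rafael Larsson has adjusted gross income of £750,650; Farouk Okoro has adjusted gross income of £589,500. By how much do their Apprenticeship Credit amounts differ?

£3,223

Rafael (£750,650): Apprenticeship Credit: 2% of the £424,950 excess over £325,700 is £8,499; credit = £9,725 − £8,499 = £1,226.
Farouk (£589,500): Apprenticeship Credit: 2% of the £263,800 excess over £325,700 is £5,276; credit = £9,725 − £5,276 = £4,449.
Difference: |£1,226 − £4,449| = £3,223.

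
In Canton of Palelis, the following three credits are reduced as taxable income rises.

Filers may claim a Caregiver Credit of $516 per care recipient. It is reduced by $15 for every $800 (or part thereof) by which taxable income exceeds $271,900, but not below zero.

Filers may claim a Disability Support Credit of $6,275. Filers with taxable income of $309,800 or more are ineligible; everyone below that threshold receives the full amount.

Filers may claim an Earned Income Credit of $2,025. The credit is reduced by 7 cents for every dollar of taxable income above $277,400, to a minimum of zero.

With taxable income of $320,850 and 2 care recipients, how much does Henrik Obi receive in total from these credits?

Caregiver Credit: base = 2 × $516 = $1,032. income exceeds $271,900 by $48,950, which is 62 full-or-partial $800 increments; reduction = 62 × $15 = $930, leaving $102.
Disability Support Credit: $320,850 meets or exceeds the $309,800 cutoff, so the credit is $0.
Earned Income Credit: 7% of the $43,450 excess over $277,400 is $3,041.50 ≥ base, so the credit is $0.
Total: $102 + $0 + $0 = $102.

$102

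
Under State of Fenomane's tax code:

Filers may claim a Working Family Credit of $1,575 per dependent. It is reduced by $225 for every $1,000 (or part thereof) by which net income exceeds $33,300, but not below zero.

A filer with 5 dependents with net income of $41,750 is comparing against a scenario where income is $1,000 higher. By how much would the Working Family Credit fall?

At $41,750 — base = 5 × $1,575 = $7,875. income exceeds $33,300 by $8,450, which is 9 full-or-partial $1,000 increments; reduction = 9 × $225 = $2,025, leaving $5,850.
At $42,750 — base = 5 × $1,575 = $7,875. income exceeds $33,300 by $9,450, which is 10 full-or-partial $1,000 increments; reduction = 10 × $225 = $2,250, leaving $5,625.
Lost: $5,850 − $5,625 = $225.

$225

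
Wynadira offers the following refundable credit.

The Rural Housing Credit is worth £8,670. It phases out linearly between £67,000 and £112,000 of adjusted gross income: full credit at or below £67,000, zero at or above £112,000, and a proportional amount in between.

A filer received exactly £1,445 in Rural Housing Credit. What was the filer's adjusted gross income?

£104,500

£1,445 is 1,445/8,670 of the full £8,670, so 7,225/8,670 of the £45,000 range has been used: income = £67,000 + £45,000 × 7,225/8,670 = £104,500.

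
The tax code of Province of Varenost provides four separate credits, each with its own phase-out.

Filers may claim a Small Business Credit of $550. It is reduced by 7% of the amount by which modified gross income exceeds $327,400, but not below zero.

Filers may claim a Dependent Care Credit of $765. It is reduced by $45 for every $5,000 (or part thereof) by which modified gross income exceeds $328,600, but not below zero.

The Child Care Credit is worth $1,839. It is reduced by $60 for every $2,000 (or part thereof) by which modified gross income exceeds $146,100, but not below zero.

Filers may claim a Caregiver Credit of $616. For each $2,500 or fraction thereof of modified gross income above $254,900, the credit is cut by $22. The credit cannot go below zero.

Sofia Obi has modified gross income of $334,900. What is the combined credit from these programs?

$700

Small Business Credit: 7% of the $7,500 excess over $327,400 is $525; credit = $550 − $525 = $25.
Dependent Care Credit: income exceeds $328,600 by $6,300, which is 2 full-or-partial $5,000 increments; reduction = 2 × $45 = $90, leaving $675.
Child Care Credit: income exceeds $146,100 by $188,800 → 95 increments × $60 = $5,700 ≥ base, so the credit is $0.
Caregiver Credit: income exceeds $254,900 by $80,000 → 32 increments × $22 = $704 ≥ base, so the credit is $0.
Total: $25 + $675 + $0 + $0 = $700.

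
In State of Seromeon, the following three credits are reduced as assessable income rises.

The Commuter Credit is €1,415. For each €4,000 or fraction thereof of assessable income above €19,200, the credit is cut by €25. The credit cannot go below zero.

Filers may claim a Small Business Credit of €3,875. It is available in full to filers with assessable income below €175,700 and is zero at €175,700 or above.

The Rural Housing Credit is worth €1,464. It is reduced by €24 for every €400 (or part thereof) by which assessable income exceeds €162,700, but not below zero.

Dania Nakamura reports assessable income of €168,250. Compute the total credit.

Commuter Credit: income exceeds €19,200 by €149,050, which is 38 full-or-partial €4,000 increments; reduction = 38 × €25 = €950, leaving €465.
Small Business Credit: €168,250 is below the €175,700 cutoff, so the full €3,875 applies.
Rural Housing Credit: income exceeds €162,700 by €5,550, which is 14 full-or-partial €400 increments; reduction = 14 × €24 = €336, leaving €1,128.
Total: €465 + €3,875 + €1,128 = €5,468.

€5,468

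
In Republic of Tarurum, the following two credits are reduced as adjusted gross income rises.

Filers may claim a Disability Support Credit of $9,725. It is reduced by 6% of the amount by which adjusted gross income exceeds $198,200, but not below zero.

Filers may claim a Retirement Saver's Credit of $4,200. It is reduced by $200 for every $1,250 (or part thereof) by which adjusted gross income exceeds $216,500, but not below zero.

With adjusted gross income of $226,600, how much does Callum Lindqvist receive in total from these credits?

$10,421

Disability Support Credit: 6% of the $28,400 excess over $198,200 is $1,704; credit = $9,725 − $1,704 = $8,021.
Retirement Saver's Credit: income exceeds $216,500 by $10,100, which is 9 full-or-partial $1,250 increments; reduction = 9 × $200 = $1,800, leaving $2,400.
Total: $8,021 + $2,400 = $10,421.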